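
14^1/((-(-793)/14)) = 196/793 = 0.25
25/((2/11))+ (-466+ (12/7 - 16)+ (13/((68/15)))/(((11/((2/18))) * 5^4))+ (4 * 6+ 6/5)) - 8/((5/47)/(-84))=11779457341/1963500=5999.21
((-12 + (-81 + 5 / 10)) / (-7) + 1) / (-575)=-0.02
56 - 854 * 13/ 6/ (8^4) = 55.55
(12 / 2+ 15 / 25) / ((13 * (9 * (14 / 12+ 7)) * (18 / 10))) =22 / 5733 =0.00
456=456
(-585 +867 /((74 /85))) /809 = 30405 /59866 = 0.51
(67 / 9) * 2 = 134 / 9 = 14.89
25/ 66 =0.38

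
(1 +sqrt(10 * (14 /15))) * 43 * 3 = 129 +86 * sqrt(21) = 523.10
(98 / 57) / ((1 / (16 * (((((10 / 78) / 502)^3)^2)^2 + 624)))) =96961775580461758656957415269136317654119657564194093441 / 5648651319750703414694708135405189227544500262130816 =17165.47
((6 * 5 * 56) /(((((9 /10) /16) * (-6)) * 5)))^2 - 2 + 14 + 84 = 80289376 /81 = 991226.86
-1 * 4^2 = -16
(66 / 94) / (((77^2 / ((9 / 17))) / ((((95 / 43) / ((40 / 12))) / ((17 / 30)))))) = 23085 / 314813191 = 0.00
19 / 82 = 0.23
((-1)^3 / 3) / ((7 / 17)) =-17 / 21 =-0.81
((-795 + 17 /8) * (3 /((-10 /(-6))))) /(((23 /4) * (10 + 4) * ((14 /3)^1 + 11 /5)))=-171261 /66332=-2.58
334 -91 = 243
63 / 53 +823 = 43682 / 53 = 824.19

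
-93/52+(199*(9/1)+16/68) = 1581871/884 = 1789.45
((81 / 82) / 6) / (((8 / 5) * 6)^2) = 0.00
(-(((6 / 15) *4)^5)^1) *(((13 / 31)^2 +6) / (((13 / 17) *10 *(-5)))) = 330612736 / 195203125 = 1.69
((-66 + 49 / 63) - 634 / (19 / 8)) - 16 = -59537 / 171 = -348.17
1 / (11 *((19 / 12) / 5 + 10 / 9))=180 / 2827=0.06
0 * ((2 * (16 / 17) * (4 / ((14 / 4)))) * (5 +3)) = 0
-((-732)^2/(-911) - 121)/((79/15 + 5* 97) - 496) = -9690825/78346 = -123.69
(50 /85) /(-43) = -10 /731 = -0.01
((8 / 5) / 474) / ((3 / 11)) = 44 / 3555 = 0.01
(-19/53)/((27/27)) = -19/53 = -0.36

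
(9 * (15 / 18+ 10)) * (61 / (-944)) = -11895 / 1888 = -6.30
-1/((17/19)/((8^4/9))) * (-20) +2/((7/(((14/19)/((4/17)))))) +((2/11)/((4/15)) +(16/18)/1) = 216922105/21318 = 10175.54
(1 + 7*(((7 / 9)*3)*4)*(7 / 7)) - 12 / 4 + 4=202 / 3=67.33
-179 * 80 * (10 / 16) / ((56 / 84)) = -13425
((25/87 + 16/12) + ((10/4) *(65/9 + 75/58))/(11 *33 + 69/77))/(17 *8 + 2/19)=186660427/15129589536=0.01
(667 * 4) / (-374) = -7.13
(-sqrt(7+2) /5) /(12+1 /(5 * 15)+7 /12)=-180 /3779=-0.05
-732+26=-706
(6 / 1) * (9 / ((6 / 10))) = 90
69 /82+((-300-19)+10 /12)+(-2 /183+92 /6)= -755309 /2501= -302.00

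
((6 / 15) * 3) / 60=1 / 50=0.02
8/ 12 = 2/ 3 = 0.67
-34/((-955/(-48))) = -1632/955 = -1.71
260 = 260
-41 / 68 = -0.60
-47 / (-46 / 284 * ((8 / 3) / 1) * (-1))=-10011 / 92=-108.82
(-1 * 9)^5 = -59049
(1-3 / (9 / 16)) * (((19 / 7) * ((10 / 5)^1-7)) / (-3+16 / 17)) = -4199 / 147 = -28.56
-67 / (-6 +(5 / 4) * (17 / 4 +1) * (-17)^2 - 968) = -1072 / 14761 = -0.07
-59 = -59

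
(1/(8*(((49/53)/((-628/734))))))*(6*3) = -74889/35966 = -2.08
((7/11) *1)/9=7/99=0.07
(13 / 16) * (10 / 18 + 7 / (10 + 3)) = 8 / 9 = 0.89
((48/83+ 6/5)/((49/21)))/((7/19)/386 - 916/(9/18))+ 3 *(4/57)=51938808392/247197817265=0.21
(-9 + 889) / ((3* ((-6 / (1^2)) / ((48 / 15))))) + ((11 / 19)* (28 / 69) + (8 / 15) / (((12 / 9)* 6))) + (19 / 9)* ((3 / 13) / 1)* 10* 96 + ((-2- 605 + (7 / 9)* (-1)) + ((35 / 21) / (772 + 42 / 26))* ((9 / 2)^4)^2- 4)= 40829968687711 / 658181571840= 62.03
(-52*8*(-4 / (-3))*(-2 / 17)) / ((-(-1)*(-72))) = -416 / 459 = -0.91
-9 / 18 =-1 / 2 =-0.50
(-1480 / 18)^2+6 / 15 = 2738162 / 405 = 6760.89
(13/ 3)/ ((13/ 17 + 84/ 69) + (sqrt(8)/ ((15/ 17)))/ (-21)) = 7095207210 * sqrt(2)/ 59243554753 + 130293174375/ 59243554753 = 2.37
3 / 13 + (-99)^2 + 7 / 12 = 1529083 / 156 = 9801.81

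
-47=-47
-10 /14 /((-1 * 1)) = 5 /7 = 0.71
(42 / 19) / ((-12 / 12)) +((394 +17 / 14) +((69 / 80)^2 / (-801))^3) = 9659580978410263226763 / 24578851340288000000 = 393.00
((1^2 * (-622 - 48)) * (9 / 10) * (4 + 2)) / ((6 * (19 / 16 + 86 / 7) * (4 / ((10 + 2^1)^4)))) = -116702208 / 503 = -232012.34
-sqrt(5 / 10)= -sqrt(2) / 2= -0.71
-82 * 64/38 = -2624/19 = -138.11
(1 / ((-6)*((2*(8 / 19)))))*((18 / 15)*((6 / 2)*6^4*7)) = -32319 / 5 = -6463.80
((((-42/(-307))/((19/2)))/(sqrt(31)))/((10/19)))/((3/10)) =28 * sqrt(31)/9517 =0.02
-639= -639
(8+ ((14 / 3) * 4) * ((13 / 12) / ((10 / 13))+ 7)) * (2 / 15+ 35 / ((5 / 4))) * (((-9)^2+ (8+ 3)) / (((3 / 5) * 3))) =288190552 / 1215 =237193.87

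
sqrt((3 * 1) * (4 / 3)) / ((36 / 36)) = 2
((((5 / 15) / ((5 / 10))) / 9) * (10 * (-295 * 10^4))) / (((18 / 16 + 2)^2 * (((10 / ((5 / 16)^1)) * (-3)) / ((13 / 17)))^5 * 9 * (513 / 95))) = 0.00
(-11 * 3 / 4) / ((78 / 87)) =-9.20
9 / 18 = 1 / 2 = 0.50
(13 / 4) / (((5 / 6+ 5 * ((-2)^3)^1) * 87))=-13 / 13630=-0.00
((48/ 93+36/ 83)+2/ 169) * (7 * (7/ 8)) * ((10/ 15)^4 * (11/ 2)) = 75133366/ 11740599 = 6.40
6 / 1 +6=12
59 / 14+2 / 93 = 5515 / 1302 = 4.24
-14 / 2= -7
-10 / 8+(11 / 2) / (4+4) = -9 / 16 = -0.56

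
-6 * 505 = -3030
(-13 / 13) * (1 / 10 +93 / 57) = -329 / 190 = -1.73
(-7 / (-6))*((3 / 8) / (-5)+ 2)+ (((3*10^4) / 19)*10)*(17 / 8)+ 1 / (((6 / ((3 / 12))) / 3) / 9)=153015371 / 4560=33556.00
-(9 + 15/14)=-141/14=-10.07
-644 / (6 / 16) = -1717.33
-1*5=-5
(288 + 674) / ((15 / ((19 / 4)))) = 9139 / 30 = 304.63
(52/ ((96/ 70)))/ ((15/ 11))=1001/ 36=27.81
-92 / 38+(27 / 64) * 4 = -223 / 304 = -0.73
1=1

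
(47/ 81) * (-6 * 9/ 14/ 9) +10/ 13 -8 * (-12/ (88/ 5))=161489/ 27027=5.98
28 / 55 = 0.51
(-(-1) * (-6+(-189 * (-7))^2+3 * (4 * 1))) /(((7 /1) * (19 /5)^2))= 43758375 /2527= 17316.33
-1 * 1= -1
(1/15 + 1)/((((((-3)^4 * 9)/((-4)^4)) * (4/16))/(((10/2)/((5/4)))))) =65536/10935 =5.99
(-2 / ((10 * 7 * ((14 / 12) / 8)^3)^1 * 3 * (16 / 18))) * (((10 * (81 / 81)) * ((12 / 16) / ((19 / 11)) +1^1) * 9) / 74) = -10171008 / 1687903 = -6.03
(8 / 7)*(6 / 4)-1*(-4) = 40 / 7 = 5.71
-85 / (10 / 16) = -136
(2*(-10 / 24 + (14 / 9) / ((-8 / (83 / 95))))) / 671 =-1003 / 573705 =-0.00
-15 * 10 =-150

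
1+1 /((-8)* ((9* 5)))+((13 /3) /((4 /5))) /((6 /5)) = 248 /45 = 5.51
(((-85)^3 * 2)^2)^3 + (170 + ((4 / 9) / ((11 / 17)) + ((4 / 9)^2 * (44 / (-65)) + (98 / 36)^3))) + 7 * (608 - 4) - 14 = 14316741844479532491579250224609393367179547 / 4169880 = 3433370227555596921633057000000000000.00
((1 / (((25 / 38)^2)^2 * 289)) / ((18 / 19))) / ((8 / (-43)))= -106472257 / 1016015625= -0.10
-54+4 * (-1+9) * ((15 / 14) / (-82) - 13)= -135010 / 287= -470.42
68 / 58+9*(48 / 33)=4550 / 319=14.26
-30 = -30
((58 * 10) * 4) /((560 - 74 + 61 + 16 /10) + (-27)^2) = 2900 /1597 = 1.82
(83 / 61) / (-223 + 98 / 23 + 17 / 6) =-0.01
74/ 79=0.94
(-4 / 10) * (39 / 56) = -39 / 140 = -0.28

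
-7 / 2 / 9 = -7 / 18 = -0.39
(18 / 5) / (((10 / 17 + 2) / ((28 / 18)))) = 119 / 55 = 2.16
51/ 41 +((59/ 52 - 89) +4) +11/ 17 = -2971081/ 36244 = -81.97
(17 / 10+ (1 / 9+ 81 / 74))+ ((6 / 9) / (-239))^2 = 276352138 / 95106465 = 2.91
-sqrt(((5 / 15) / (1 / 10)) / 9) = -0.61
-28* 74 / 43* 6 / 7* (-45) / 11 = 79920 / 473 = 168.96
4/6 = 2/3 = 0.67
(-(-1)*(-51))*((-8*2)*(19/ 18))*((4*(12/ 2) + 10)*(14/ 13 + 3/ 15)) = 37395.12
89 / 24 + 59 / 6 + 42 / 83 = 27983 / 1992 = 14.05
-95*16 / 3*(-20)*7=212800 / 3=70933.33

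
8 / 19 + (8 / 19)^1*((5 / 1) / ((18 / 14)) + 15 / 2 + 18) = 2188 / 171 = 12.80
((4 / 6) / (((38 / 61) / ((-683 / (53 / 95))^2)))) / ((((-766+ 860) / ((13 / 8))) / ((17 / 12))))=2987150649275 / 76045248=39281.23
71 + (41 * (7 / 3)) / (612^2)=79778159 / 1123632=71.00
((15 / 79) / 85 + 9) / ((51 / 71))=12.53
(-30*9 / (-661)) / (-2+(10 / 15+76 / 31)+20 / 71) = 891405 / 3055142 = 0.29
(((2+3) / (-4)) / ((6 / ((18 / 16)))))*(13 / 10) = -39 / 128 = -0.30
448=448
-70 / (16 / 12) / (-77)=0.68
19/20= 0.95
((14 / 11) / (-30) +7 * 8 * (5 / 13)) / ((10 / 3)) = 46109 / 7150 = 6.45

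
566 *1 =566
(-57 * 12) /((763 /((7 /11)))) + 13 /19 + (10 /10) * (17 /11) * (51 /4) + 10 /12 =20.65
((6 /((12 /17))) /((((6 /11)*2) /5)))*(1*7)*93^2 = 18869235 /8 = 2358654.38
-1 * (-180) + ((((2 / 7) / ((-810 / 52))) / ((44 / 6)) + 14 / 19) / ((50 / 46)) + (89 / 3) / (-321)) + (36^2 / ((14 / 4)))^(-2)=23740256726829497 / 131464384128000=180.58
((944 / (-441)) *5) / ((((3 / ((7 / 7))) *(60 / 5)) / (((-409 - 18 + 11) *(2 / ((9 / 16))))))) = 15708160 / 35721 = 439.75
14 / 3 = 4.67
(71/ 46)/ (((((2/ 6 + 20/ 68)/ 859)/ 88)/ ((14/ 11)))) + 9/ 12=236664.59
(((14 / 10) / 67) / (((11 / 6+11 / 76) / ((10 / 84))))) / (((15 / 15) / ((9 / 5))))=342 / 151085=0.00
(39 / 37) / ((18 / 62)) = 3.63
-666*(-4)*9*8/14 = 95904/7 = 13700.57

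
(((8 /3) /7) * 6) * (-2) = -32 /7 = -4.57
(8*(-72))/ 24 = -24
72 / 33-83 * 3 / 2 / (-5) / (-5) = -1539 / 550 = -2.80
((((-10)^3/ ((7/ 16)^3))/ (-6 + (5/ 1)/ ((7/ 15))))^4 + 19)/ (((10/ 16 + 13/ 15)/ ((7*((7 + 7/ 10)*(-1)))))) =-1125899906843143581491070796/ 756803428227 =-1487704554247123.00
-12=-12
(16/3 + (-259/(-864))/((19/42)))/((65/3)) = 3281/11856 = 0.28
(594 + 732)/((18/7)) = 1547/3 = 515.67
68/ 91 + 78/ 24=1455/ 364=4.00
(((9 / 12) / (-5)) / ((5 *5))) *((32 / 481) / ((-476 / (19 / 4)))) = 57 / 14309750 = 0.00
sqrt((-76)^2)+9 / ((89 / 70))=7394 / 89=83.08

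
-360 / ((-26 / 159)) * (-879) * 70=-1760988600 / 13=-135460661.54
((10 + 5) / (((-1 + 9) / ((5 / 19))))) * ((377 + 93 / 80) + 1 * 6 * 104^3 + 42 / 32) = 3330376.71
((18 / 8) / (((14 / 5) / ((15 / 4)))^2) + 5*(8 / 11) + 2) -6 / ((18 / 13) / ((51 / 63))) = 6.16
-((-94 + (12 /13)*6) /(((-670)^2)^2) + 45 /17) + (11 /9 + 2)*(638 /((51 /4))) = 3813837432488357 /24048347801400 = 158.59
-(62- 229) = 167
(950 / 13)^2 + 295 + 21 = 955904 / 169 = 5656.24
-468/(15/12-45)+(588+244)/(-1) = -143728/175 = -821.30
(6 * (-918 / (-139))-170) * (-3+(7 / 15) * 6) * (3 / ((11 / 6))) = 326196 / 7645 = 42.67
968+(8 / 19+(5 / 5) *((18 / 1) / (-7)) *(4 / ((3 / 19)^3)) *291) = -101000296 / 133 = -759400.72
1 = 1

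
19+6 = 25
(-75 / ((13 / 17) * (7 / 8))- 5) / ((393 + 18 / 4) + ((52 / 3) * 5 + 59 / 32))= -1022880 / 4245787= -0.24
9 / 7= 1.29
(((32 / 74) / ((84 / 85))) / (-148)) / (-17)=5 / 28749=0.00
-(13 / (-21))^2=-169 / 441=-0.38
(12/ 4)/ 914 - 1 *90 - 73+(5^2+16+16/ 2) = -104193/ 914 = -114.00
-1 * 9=-9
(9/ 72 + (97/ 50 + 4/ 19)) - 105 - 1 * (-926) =3128447/ 3800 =823.28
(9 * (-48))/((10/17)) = -3672/5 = -734.40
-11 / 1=-11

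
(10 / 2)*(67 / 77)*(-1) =-335 / 77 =-4.35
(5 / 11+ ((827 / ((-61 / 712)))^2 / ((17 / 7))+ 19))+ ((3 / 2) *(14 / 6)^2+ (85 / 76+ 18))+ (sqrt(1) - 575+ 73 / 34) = 38366705.72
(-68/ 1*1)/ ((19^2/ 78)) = -14.69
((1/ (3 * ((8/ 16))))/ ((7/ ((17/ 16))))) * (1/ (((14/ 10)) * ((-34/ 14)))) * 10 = -25/ 84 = -0.30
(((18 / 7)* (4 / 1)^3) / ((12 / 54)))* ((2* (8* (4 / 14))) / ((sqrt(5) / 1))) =165888* sqrt(5) / 245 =1514.03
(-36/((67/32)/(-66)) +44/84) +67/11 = 17665768/15477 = 1141.42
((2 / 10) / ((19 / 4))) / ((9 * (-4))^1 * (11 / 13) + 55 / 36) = -1872 / 1286395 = -0.00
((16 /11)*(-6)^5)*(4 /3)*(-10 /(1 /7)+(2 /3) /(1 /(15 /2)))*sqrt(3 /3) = 10782720 /11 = 980247.27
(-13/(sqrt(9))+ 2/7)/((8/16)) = -8.10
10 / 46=5 / 23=0.22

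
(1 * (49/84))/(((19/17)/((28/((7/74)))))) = 154.49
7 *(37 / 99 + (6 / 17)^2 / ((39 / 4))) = 1006327 / 371943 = 2.71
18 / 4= 9 / 2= 4.50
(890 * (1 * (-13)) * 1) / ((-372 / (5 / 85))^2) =-5785 / 19996488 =-0.00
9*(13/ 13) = 9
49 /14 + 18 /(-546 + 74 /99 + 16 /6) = 46556 /13429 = 3.47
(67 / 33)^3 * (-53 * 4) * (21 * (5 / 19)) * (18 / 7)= -25213.24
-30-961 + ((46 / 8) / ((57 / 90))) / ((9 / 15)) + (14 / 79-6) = -2947037 / 3002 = -981.69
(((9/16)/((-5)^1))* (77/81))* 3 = -77/240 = -0.32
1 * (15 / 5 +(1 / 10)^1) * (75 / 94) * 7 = 3255 / 188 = 17.31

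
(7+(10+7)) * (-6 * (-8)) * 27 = 31104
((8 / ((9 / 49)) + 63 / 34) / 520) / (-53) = -2779 / 1686672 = -0.00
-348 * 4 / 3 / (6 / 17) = -3944 / 3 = -1314.67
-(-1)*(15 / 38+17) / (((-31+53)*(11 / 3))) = 1983 / 9196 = 0.22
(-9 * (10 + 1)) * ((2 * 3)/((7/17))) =-10098/7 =-1442.57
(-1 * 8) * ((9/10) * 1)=-36/5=-7.20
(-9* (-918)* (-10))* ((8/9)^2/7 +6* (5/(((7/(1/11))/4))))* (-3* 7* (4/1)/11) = 1054460.83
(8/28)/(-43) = -2/301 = -0.01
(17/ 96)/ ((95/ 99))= 561/ 3040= 0.18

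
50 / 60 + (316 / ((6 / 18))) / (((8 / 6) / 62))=264497 / 6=44082.83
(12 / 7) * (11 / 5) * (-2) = -264 / 35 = -7.54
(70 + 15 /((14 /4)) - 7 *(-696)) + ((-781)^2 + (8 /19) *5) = 81782949 /133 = 614909.39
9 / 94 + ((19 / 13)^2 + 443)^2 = 531969943545 / 2684734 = 198146.24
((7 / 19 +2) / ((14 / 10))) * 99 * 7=22275 / 19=1172.37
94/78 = 47/39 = 1.21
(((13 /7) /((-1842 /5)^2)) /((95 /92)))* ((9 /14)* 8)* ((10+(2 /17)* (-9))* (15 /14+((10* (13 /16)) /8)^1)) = 82225 /64654814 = 0.00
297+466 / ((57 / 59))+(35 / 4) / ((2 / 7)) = 369349 / 456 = 809.98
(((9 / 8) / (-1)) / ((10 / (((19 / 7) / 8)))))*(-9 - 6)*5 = 2.86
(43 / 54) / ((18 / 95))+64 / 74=182249 / 35964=5.07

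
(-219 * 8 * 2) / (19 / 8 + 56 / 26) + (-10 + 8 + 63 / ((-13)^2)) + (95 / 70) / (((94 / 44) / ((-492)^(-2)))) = -1638330115060411 / 2113063072848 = -775.33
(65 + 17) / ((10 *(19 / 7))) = 3.02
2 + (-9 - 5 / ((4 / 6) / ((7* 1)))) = -119 / 2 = -59.50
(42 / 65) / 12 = 7 / 130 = 0.05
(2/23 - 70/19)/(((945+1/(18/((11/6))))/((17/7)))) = -2886192/312235189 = -0.01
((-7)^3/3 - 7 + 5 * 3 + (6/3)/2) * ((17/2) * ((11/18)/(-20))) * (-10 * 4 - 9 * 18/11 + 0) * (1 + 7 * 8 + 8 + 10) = -2021215/18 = -112289.72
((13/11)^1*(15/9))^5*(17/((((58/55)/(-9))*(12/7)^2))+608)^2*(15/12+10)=57745492359604359375/554778177536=104087533.90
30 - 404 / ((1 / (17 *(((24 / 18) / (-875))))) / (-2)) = 23806 / 2625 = 9.07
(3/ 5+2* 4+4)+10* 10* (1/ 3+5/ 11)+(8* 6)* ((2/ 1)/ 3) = 20359/ 165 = 123.39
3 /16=0.19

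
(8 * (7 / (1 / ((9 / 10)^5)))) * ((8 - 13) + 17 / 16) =-26040609 / 200000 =-130.20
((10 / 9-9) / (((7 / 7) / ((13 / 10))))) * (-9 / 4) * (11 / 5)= 10153 / 200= 50.76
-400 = -400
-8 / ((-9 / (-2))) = -16 / 9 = -1.78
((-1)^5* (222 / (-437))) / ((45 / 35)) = 518 / 1311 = 0.40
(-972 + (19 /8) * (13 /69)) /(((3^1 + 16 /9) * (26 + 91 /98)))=-388353 /51428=-7.55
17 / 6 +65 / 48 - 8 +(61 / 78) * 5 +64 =39997 / 624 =64.10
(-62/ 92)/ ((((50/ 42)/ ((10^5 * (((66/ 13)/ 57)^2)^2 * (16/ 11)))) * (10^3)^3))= -6931848/ 1337628997859375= -0.00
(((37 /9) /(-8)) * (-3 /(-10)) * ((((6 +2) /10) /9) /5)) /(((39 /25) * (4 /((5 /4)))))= -37 /67392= -0.00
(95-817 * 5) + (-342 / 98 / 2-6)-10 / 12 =-3998.58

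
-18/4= -9/2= -4.50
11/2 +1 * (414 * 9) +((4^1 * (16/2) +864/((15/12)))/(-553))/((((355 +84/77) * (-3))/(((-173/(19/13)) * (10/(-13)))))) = 921467395483/246935514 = 3731.61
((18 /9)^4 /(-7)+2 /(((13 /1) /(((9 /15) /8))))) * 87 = -360093 /1820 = -197.85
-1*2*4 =-8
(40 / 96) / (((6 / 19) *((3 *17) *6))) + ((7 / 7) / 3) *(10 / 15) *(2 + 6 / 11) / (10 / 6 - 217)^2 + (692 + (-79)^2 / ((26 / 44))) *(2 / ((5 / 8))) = 3481457959519117 / 96675424560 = 36011.82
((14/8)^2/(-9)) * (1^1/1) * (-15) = 245/48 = 5.10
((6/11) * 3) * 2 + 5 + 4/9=8.72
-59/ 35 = -1.69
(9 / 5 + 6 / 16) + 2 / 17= 2.29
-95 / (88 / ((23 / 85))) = -437 / 1496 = -0.29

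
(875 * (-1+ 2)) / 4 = 875 / 4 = 218.75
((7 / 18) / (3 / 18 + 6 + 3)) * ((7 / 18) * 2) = 49 / 1485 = 0.03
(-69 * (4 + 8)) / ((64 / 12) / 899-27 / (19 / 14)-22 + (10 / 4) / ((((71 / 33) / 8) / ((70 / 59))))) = 1931912343 / 72003211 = 26.83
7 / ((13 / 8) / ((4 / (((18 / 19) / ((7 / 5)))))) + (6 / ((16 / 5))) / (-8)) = 172.71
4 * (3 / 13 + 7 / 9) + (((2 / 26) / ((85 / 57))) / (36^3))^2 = 1191387908505961 / 295322850201600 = 4.03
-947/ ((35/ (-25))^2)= -23675/ 49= -483.16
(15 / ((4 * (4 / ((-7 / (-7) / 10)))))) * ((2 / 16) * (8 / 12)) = 1 / 128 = 0.01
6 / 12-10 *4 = -79 / 2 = -39.50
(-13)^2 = 169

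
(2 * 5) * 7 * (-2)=-140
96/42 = 16/7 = 2.29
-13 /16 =-0.81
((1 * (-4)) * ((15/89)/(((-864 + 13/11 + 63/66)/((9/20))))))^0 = 1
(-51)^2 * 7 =18207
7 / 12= 0.58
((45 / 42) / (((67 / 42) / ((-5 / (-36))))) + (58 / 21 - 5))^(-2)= 31674384 / 145709041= 0.22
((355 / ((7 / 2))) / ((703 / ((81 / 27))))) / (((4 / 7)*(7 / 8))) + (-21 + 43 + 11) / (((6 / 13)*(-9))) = -627023 / 88578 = -7.08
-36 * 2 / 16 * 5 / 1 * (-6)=135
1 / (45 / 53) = 53 / 45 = 1.18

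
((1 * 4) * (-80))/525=-64/105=-0.61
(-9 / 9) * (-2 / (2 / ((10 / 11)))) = 10 / 11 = 0.91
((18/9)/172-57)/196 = -4901/16856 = -0.29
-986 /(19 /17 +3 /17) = -8381 /11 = -761.91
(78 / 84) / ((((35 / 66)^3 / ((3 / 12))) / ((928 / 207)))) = 48171552 / 6902875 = 6.98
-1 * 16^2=-256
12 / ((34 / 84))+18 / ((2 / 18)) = 3258 / 17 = 191.65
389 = 389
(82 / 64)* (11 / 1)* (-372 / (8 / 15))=-629145 / 64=-9830.39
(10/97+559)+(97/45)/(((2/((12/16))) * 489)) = 3182401849/5691960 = 559.10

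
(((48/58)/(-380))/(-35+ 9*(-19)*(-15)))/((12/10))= -1/1394030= -0.00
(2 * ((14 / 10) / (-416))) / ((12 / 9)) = -21 / 4160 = -0.01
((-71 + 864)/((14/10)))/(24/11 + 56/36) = 78507/518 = 151.56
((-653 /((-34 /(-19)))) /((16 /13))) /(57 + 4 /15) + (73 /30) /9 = -309557971 /63084960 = -4.91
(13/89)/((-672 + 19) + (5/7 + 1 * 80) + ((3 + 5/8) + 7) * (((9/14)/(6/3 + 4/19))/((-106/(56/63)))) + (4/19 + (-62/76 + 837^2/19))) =15395016/3825807232591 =0.00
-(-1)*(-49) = -49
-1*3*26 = -78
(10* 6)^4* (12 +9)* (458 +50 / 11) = 1384750080000 / 11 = 125886370909.09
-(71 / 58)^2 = -5041 / 3364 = -1.50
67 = 67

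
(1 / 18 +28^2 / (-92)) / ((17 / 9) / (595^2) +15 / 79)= -5766338375 / 129326884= -44.59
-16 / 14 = -8 / 7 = -1.14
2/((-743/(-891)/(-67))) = -119394/743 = -160.69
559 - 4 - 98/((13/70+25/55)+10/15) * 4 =770025/3019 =255.06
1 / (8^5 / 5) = 5 / 32768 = 0.00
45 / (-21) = -15 / 7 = -2.14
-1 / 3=-0.33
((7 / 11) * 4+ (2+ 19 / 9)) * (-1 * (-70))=46130 / 99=465.96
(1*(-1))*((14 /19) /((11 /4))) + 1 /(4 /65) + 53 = 57669 /836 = 68.98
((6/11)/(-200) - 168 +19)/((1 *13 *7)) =-163903/100100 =-1.64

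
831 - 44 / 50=20753 / 25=830.12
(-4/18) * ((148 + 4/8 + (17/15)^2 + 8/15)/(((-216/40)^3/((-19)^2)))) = 122095615/1594323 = 76.58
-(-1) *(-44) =-44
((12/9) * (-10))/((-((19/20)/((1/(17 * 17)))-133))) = 0.09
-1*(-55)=55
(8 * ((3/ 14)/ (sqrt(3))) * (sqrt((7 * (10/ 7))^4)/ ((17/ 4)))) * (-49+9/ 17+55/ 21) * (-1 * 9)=78571200 * sqrt(3)/ 14161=9610.15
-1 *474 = -474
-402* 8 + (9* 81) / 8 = -24999 / 8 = -3124.88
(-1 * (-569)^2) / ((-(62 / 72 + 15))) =11655396 / 571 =20412.25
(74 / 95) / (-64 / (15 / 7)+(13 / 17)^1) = -3774 / 140999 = -0.03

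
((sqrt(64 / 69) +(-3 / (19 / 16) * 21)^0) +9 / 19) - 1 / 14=8 * sqrt(69) / 69 +373 / 266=2.37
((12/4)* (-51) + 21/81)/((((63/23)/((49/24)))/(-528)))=14607208/243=60111.97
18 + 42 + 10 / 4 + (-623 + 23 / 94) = -26332 / 47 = -560.26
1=1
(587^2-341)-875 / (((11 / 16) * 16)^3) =458166593 / 1331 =344227.34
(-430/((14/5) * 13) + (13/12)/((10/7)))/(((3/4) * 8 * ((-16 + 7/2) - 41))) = 120719/3505320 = 0.03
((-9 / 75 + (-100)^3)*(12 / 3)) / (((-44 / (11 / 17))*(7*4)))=3571429 / 1700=2100.84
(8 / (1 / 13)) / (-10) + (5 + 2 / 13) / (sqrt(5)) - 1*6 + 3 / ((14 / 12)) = -484 / 35 + 67*sqrt(5) / 65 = -11.52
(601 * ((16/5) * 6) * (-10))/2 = -57696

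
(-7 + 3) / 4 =-1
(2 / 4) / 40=1 / 80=0.01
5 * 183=915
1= 1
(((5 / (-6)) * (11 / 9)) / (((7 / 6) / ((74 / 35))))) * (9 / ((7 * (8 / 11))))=-4477 / 1372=-3.26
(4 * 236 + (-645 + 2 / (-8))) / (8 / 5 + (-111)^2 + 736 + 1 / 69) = 412275 / 18020888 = 0.02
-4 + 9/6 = -5/2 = -2.50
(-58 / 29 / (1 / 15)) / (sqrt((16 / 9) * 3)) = -12.99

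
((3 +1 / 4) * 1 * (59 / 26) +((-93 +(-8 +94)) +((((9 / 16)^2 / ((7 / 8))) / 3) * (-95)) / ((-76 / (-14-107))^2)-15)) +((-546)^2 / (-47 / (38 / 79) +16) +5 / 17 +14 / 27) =-13268106824551 / 3594447360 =-3691.28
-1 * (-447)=447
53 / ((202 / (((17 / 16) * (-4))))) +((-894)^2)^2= 516132772425467 / 808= 638778183694.88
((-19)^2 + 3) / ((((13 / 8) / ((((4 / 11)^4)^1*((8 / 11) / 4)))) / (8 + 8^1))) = 1835008 / 161051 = 11.39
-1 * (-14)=14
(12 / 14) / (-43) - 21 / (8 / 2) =-6345 / 1204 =-5.27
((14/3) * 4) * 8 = 448/3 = 149.33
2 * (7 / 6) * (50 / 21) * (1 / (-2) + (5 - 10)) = -275 / 9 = -30.56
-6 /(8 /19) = -57 /4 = -14.25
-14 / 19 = -0.74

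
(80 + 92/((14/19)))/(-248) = -717/868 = -0.83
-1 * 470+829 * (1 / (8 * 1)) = -2931 / 8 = -366.38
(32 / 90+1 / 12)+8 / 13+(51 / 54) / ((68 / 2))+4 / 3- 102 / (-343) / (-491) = 26434211 / 10946845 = 2.41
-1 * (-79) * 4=316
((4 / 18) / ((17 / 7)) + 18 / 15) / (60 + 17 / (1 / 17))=0.00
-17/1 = -17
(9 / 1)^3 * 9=6561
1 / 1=1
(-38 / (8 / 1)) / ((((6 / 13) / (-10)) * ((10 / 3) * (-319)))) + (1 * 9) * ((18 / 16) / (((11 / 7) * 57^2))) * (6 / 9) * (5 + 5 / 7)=-82207 / 921272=-0.09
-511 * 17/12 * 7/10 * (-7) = 425663/120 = 3547.19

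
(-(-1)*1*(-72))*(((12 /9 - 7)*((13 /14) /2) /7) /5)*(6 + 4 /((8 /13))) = 3315 /49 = 67.65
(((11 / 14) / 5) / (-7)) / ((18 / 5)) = -11 / 1764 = -0.01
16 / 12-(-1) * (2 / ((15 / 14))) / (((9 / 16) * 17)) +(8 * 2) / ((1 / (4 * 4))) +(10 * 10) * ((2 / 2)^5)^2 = 820528 / 2295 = 357.53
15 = 15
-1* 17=-17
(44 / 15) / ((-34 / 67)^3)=-22.45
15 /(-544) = -15 /544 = -0.03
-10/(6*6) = -5/18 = -0.28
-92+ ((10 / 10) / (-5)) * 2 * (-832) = 1204 / 5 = 240.80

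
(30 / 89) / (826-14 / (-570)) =8550 / 20952113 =0.00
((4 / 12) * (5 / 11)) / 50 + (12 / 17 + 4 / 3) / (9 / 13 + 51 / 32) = 0.90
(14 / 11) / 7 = 0.18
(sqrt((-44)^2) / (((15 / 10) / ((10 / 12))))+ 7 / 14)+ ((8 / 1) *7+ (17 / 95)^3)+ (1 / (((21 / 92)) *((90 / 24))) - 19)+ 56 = 12868274513 / 108029250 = 119.12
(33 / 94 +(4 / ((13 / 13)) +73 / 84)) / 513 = 0.01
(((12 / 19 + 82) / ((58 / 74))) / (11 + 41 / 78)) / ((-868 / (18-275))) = 291118035 / 107490733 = 2.71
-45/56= -0.80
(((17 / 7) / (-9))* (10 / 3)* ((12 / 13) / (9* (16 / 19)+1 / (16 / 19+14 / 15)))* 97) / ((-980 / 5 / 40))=2.02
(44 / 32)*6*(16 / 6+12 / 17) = 473 / 17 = 27.82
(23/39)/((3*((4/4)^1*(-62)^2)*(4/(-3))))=-23/599664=-0.00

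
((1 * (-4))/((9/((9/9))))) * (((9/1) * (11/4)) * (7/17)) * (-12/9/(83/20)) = 6160/4233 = 1.46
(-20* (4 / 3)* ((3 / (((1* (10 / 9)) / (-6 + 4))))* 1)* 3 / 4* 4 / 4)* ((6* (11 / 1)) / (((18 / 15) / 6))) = 35640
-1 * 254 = -254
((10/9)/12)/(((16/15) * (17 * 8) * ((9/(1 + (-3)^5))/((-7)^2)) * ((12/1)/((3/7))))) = -21175/705024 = -0.03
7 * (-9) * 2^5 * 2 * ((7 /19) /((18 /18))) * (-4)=112896 /19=5941.89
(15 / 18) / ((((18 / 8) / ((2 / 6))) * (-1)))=-10 / 81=-0.12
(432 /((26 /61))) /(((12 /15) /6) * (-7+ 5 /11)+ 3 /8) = -1932480 /949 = -2036.33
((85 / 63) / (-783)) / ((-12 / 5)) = 425 / 591948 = 0.00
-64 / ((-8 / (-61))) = -488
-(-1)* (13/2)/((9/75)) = 325/6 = 54.17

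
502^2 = 252004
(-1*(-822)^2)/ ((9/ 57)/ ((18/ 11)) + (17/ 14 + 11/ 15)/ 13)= -4380966135/ 1597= -2743247.42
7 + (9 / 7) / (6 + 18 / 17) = 2011 / 280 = 7.18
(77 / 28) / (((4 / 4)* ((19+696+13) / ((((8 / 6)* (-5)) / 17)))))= -55 / 37128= -0.00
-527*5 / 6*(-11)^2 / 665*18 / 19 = -191301 / 2527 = -75.70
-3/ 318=-1/ 106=-0.01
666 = 666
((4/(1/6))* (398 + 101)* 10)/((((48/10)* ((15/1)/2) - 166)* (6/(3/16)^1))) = -1497/52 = -28.79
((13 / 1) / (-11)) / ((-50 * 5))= 13 / 2750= 0.00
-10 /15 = -2 /3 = -0.67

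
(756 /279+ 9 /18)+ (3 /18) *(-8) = 349 /186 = 1.88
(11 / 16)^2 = 121 / 256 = 0.47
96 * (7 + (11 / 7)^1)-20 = 5620 / 7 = 802.86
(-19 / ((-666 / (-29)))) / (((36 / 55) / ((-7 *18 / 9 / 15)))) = 42427 / 35964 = 1.18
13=13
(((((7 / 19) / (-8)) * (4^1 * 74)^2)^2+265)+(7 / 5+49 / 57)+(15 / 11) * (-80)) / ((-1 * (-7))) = 138539327023 / 59565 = 2325851.20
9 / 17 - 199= -3374 / 17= -198.47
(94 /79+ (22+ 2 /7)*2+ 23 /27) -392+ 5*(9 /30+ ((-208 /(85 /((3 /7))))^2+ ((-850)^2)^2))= 788370718389351135881 /302054130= 2610031249661.61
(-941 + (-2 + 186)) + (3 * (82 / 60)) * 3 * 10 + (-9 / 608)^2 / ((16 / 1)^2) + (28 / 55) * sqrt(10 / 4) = -59997945775 / 94633984 + 14 * sqrt(10) / 55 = -633.20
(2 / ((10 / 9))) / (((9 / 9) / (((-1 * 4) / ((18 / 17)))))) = -6.80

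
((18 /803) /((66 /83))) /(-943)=-249 /8329519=-0.00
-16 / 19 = -0.84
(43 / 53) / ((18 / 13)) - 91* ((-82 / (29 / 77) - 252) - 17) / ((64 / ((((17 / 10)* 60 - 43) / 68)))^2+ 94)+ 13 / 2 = 309333547505 / 20501695638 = 15.09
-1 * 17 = -17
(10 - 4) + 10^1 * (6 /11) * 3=246 /11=22.36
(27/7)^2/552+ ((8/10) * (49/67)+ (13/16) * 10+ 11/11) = 14704663/1510180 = 9.74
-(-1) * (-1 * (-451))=451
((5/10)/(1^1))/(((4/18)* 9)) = 1/4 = 0.25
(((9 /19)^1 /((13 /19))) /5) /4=9 /260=0.03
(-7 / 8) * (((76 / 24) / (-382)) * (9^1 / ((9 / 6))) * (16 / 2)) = 133 / 382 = 0.35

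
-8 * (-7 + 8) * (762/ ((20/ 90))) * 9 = -246888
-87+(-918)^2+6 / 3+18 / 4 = 1685287 / 2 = 842643.50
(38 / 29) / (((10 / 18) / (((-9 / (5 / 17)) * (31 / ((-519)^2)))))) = -180234 / 21698525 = -0.01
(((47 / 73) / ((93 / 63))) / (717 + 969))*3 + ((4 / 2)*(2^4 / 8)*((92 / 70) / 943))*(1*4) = 42114137 / 1825041610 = 0.02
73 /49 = 1.49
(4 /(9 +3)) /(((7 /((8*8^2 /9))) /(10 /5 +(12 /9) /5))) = 17408 /2835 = 6.14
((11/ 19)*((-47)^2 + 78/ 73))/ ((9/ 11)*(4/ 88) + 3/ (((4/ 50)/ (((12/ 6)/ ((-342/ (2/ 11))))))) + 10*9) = 1288421310/ 90623879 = 14.22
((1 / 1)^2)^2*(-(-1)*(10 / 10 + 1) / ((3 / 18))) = 12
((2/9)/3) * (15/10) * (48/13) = 16/39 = 0.41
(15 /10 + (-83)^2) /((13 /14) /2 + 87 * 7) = 192934 /17065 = 11.31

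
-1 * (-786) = 786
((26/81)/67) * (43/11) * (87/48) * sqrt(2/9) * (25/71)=405275 * sqrt(2)/101723688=0.01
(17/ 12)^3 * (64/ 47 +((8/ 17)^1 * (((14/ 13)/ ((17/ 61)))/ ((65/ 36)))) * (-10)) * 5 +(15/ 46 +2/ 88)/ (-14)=-376293981013/ 3038483448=-123.84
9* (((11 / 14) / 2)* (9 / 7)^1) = 891 / 196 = 4.55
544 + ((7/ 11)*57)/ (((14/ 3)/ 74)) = 12311/ 11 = 1119.18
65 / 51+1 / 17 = 1.33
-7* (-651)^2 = -2966607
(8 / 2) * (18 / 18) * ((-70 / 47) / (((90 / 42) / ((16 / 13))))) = -6272 / 1833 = -3.42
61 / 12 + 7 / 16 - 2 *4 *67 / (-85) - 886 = -3566627 / 4080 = -874.17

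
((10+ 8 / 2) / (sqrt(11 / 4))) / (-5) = -28 * sqrt(11) / 55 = -1.69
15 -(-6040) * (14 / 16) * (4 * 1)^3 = 338255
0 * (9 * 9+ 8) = 0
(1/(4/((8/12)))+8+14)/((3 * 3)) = 133/54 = 2.46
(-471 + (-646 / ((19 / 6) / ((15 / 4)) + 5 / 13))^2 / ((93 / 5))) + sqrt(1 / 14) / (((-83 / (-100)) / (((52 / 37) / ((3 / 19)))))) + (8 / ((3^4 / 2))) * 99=49400 * sqrt(14) / 64491 + 2077126732667 / 144232119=14404.14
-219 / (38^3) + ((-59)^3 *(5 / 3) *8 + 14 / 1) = -2738372.67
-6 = -6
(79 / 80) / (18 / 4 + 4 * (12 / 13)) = 1027 / 8520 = 0.12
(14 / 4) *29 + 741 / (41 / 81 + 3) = 88847 / 284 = 312.84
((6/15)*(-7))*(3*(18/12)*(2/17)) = -126/85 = -1.48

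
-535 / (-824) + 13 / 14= 9101 / 5768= 1.58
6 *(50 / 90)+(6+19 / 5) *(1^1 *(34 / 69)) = 2816 / 345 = 8.16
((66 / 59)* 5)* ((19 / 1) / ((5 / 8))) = 10032 / 59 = 170.03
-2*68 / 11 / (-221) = 8 / 143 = 0.06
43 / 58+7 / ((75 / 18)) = 3511 / 1450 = 2.42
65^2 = 4225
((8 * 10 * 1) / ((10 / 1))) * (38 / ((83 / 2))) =608 / 83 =7.33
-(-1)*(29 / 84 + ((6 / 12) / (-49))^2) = 0.35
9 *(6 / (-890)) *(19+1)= -108 / 89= -1.21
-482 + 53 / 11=-477.18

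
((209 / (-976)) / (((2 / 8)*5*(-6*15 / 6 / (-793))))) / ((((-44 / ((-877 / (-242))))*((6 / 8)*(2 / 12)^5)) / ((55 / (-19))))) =-22387.42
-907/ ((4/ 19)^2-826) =1.10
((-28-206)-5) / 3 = -239 / 3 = -79.67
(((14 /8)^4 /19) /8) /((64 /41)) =98441 /2490368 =0.04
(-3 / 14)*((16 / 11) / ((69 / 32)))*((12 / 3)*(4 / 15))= -4096 / 26565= -0.15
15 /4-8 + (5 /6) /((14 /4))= -337 /84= -4.01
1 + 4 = 5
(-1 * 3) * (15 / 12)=-15 / 4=-3.75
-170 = -170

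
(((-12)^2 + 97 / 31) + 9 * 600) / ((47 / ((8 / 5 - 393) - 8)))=-343406117 / 7285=-47138.79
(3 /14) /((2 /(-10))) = -15 /14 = -1.07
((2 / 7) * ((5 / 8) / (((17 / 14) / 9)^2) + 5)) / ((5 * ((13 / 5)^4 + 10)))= 2841875 / 70422653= 0.04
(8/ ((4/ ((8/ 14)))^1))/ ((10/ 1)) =4/ 35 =0.11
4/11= 0.36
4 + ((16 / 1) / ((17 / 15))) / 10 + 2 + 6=228 / 17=13.41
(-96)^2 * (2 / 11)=18432 / 11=1675.64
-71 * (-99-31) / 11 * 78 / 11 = 719940 / 121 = 5949.92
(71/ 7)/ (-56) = -71/ 392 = -0.18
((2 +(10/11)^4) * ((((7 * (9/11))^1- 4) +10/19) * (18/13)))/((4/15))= 1248872985/39779597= 31.39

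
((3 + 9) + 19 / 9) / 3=127 / 27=4.70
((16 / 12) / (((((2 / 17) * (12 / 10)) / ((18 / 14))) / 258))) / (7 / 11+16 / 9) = 2171070 / 1673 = 1297.71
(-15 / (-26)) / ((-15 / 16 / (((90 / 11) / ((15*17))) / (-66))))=8 / 26741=0.00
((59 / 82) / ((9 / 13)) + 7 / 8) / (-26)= -5651 / 76752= -0.07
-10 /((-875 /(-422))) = -844 /175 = -4.82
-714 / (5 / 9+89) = -3213 / 403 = -7.97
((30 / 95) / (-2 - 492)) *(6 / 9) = -2 / 4693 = -0.00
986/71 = 13.89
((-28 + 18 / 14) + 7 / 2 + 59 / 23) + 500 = 154351 / 322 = 479.35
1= 1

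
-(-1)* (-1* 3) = -3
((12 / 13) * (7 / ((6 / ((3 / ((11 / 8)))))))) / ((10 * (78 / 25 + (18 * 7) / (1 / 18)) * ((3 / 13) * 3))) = 140 / 936837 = 0.00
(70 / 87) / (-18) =-35 / 783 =-0.04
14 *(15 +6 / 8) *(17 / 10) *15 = 22491 / 4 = 5622.75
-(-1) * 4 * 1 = 4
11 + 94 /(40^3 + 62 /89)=31332524 /2848031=11.00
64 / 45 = 1.42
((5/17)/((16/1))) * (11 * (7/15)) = 0.09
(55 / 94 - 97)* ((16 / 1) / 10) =-36252 / 235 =-154.26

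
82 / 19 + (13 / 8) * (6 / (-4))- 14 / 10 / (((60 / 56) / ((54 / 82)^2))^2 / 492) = -290624315369 / 2618998000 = -110.97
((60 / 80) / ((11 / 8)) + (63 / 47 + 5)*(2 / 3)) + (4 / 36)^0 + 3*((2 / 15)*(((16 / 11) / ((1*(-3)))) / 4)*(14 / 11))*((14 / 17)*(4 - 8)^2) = 7191919 / 1450185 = 4.96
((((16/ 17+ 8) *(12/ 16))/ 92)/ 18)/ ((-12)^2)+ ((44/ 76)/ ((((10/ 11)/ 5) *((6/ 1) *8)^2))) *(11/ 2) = 1567039/ 205396992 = 0.01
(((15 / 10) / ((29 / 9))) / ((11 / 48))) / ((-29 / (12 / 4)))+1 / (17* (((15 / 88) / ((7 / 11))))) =22336 / 2359005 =0.01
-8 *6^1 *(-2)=96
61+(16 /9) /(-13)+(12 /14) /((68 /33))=1706381 /27846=61.28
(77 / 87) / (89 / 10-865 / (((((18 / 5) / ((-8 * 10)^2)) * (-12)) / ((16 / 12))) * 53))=157410 / 574954319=0.00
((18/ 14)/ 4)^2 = 81/ 784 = 0.10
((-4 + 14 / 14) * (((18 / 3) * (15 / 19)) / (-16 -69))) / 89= 0.00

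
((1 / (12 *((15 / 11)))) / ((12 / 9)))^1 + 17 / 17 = 251 / 240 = 1.05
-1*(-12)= 12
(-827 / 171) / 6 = -827 / 1026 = -0.81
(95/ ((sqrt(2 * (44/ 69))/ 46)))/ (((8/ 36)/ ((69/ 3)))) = 452295 * sqrt(1518)/ 44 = 400502.28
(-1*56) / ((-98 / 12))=48 / 7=6.86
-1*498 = -498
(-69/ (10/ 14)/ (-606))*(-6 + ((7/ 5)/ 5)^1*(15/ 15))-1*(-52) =1289977/ 25250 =51.09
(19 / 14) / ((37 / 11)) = 209 / 518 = 0.40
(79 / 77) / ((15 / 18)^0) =79 / 77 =1.03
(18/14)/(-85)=-9/595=-0.02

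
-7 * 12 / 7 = -12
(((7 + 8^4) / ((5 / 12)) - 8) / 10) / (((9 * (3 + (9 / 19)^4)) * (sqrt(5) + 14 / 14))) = -1602817979 / 178885800 + 1602817979 * sqrt(5) / 178885800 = 11.08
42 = 42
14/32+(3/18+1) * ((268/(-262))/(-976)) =21035/47946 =0.44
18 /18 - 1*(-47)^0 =0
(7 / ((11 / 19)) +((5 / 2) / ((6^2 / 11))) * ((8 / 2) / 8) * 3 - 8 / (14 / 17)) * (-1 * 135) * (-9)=5272695 / 1232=4279.78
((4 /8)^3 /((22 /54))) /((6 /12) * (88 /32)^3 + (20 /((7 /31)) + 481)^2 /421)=8911728 /22683835141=0.00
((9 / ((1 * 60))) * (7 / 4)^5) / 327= 16807 / 2232320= 0.01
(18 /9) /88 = 1 /44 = 0.02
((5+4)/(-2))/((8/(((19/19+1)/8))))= -9/64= -0.14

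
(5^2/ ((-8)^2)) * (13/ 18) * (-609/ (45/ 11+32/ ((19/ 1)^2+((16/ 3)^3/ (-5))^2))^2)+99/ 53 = -8.27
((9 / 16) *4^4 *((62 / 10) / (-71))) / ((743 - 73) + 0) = -2232 / 118925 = -0.02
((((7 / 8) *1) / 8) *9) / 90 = 7 / 640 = 0.01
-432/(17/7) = -3024/17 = -177.88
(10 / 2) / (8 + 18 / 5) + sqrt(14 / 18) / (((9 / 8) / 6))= 25 / 58 + 16 * sqrt(7) / 9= 5.13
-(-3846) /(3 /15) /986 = 9615 /493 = 19.50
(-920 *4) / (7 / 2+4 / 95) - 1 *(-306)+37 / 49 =-24144937 / 32977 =-732.18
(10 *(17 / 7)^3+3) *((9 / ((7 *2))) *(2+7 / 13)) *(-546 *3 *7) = -134075007 / 49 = -2736224.63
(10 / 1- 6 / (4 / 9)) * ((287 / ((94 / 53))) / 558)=-106477 / 104904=-1.01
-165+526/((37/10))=-845/37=-22.84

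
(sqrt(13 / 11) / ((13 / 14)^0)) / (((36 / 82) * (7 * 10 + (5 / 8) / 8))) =1312 * sqrt(143) / 444015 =0.04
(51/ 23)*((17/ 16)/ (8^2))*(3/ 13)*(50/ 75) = 867/ 153088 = 0.01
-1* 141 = -141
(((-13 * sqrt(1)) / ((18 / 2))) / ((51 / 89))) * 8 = -9256 / 459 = -20.17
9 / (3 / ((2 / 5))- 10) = -3.60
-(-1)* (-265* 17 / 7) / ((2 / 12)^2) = -162180 / 7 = -23168.57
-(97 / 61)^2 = -9409 / 3721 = -2.53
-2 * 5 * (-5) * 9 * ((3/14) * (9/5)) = 1215/7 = 173.57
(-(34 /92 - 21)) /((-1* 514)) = -949 /23644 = -0.04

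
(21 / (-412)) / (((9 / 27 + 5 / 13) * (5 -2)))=-39 / 1648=-0.02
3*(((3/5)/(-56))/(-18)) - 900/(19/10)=-5039981/10640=-473.68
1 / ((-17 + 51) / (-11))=-11 / 34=-0.32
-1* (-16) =16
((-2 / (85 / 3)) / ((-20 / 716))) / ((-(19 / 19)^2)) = -1074 / 425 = -2.53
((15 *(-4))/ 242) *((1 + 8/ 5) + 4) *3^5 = -4374/ 11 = -397.64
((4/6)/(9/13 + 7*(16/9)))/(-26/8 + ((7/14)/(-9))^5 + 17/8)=-147386304/3267300805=-0.05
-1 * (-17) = 17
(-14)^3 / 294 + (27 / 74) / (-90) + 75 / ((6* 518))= -36182 / 3885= -9.31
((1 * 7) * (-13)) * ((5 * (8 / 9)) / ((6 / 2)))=-3640 / 27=-134.81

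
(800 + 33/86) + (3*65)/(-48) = 547869/688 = 796.32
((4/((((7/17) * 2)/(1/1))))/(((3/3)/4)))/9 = 2.16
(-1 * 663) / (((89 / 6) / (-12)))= 47736 / 89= 536.36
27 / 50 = 0.54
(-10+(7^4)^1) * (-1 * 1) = -2391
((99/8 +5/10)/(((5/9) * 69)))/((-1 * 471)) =-103/144440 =-0.00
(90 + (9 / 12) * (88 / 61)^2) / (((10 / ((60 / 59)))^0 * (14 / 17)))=2895933 / 26047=111.18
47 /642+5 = 3257 /642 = 5.07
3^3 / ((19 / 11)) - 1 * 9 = 126 / 19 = 6.63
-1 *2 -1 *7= -9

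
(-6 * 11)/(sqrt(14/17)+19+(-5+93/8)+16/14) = -31395056/12718371+68992 * sqrt(238)/12718371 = -2.38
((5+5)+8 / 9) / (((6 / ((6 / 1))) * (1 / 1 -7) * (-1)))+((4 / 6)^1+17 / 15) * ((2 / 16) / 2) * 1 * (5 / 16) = 12787 / 6912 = 1.85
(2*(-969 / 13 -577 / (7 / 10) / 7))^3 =-56883227.58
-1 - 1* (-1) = 0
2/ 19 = 0.11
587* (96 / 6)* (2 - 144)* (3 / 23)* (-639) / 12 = 213052824 / 23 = 9263166.26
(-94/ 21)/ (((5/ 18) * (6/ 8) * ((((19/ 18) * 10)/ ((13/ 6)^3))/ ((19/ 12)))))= -103259/ 3150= -32.78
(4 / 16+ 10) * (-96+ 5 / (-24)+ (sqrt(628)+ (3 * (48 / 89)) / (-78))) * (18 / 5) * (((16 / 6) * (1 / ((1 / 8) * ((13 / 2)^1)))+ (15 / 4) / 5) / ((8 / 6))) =-206731509663 / 19252480+ 232101 * sqrt(157) / 1040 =-7941.55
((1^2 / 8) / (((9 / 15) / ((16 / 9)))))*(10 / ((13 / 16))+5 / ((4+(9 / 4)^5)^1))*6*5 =67798400 / 492531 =137.65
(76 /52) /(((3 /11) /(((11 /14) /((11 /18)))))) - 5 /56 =4951 /728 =6.80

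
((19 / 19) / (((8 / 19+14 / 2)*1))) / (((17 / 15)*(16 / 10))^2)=35625 / 869312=0.04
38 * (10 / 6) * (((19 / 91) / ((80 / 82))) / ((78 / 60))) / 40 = 14801 / 56784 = 0.26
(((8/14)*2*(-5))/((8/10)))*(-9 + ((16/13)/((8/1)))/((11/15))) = 62850/1001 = 62.79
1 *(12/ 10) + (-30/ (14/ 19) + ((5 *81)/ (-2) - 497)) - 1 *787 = -106821/ 70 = -1526.01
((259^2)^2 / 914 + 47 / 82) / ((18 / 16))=737977217920 / 168633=4376232.52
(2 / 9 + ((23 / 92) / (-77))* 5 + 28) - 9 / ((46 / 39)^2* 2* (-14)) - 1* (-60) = 518732023 / 5865552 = 88.44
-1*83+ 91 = 8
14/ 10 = 1.40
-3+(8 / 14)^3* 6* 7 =237 / 49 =4.84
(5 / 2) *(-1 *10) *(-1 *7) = 175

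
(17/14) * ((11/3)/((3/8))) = 748/63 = 11.87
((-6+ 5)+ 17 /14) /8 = 3 /112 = 0.03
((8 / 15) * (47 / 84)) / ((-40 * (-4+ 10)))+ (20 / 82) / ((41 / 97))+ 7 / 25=54378697 / 63541800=0.86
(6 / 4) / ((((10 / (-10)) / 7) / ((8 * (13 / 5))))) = -1092 / 5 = -218.40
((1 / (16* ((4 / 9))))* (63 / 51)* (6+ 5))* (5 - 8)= -6237 / 1088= -5.73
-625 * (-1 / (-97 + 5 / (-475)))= -59375 / 9216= -6.44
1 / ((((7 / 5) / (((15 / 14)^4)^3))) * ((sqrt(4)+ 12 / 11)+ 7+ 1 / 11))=0.16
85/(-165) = -17/33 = -0.52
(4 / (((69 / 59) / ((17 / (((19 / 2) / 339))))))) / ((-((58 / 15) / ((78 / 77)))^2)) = -310299514200 / 2179008293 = -142.40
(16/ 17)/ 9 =0.10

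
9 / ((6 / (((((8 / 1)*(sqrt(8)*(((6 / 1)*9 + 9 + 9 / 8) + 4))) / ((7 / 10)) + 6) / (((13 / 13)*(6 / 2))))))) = 3 + 5450*sqrt(2) / 7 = 1104.07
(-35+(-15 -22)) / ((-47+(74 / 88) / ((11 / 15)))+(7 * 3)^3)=-0.01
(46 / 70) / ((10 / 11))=253 / 350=0.72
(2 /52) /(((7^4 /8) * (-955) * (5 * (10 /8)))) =-16 /745210375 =-0.00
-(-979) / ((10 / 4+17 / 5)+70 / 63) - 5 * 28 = -230 / 631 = -0.36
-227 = -227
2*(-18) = -36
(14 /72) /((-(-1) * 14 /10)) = 5 /36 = 0.14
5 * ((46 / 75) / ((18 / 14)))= 322 / 135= 2.39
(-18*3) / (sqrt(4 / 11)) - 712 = -801.55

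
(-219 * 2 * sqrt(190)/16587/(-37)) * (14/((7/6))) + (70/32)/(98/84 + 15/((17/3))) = 584 * sqrt(190)/68191 + 1785/3112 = 0.69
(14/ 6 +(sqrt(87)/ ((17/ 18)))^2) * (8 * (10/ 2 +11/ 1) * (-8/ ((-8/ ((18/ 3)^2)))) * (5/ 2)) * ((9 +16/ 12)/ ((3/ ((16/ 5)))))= 10994470912/ 867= 12681050.65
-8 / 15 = -0.53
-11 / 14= -0.79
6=6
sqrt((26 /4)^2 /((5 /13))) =10.48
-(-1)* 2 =2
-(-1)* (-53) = -53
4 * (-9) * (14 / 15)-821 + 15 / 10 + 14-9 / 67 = -562287 / 670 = -839.23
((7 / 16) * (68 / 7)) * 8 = 34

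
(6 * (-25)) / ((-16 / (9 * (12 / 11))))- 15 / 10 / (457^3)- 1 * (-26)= 123934024894 / 1049883923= 118.05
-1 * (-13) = 13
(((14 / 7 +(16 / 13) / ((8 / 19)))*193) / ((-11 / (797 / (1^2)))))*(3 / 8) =-3691704 / 143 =-25816.11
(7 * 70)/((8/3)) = 735/4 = 183.75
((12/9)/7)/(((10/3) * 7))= 2/245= 0.01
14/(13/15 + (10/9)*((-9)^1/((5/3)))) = -30/11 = -2.73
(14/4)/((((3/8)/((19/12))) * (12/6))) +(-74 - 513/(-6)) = 170/9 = 18.89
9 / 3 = 3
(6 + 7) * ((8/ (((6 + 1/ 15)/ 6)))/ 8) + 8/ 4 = 104/ 7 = 14.86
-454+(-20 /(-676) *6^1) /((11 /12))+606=152.19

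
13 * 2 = 26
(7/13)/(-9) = -7/117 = -0.06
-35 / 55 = -7 / 11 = -0.64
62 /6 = 31 /3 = 10.33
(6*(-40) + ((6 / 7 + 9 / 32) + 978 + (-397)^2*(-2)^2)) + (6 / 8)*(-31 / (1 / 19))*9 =140492663 / 224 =627199.39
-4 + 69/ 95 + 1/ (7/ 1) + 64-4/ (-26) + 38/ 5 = 593246/ 8645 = 68.62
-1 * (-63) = 63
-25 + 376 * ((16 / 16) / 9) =151 / 9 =16.78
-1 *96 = -96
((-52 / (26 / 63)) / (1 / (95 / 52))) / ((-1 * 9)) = 665 / 26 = 25.58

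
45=45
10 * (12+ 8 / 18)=1120 / 9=124.44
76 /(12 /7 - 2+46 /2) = 532 /159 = 3.35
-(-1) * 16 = 16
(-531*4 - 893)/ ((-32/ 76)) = 57323/ 8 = 7165.38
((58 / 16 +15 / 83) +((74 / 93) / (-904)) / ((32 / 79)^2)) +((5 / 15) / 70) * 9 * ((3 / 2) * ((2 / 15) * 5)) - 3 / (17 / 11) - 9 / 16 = 2847552631411 / 2125770608640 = 1.34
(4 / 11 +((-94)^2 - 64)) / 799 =96496 / 8789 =10.98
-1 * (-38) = 38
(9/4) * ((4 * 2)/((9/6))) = 12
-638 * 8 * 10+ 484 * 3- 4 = -49592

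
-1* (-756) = 756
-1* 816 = -816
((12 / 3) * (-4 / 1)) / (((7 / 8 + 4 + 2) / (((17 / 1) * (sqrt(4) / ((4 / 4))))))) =-4352 / 55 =-79.13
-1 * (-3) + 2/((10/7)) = 4.40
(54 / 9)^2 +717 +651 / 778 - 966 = -165063 / 778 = -212.16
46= 46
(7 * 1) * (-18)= -126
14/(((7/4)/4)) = 32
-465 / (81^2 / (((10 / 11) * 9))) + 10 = 25180 / 2673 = 9.42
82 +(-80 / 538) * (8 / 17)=374666 / 4573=81.93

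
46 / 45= 1.02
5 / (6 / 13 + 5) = 0.92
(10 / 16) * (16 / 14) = 5 / 7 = 0.71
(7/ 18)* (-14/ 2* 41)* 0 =0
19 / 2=9.50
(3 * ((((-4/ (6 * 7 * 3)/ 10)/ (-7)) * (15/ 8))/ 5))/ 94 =1/ 184240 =0.00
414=414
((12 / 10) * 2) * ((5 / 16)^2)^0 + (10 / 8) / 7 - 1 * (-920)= 129161 / 140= 922.58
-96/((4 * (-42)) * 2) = 2/7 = 0.29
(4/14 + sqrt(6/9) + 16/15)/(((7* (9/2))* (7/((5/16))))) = 0.00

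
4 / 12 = 0.33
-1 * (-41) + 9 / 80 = 3289 / 80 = 41.11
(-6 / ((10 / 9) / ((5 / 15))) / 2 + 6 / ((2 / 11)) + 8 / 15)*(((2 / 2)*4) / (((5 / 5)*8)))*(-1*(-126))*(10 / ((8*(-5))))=-513.98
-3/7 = -0.43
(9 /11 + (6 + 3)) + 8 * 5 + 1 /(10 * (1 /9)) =5579 /110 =50.72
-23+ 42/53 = -1177/53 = -22.21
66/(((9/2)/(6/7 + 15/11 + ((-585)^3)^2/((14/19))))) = 5584576230934593978/7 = 797796604419227711.14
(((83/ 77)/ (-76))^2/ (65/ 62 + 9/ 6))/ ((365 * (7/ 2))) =213559/ 3456182246440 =0.00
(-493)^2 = 243049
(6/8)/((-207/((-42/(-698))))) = -7/32108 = -0.00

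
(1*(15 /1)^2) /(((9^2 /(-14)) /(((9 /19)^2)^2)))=-255150 /130321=-1.96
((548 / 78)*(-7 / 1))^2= 3678724 / 1521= 2418.62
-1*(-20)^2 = -400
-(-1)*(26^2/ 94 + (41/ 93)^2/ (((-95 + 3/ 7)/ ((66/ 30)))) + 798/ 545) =1268802449057/ 146662217370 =8.65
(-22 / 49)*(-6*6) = 792 / 49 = 16.16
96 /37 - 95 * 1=-3419 /37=-92.41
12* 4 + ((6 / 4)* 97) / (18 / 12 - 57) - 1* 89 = -1614 / 37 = -43.62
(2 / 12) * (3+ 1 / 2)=0.58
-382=-382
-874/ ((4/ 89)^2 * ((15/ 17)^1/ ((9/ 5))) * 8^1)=-176535327/ 1600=-110334.58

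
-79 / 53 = -1.49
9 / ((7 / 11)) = 99 / 7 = 14.14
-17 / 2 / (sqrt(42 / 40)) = -17 * sqrt(105) / 21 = -8.30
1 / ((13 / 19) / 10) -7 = 7.62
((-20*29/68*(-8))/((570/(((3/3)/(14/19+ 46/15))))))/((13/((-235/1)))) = -34075/59891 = -0.57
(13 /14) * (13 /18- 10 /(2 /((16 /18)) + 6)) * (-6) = 1261 /462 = 2.73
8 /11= 0.73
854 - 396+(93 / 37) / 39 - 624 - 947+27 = -522335 / 481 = -1085.94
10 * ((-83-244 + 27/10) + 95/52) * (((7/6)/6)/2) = -586901/1872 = -313.52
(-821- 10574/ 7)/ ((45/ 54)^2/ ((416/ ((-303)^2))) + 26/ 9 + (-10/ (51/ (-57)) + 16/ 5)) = -20775980160/ 1519505659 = -13.67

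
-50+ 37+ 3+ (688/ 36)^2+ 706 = 85960/ 81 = 1061.23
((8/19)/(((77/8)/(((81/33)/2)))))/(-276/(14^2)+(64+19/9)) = 27216/32799833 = 0.00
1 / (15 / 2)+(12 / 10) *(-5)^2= 452 / 15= 30.13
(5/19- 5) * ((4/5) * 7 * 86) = -43344/19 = -2281.26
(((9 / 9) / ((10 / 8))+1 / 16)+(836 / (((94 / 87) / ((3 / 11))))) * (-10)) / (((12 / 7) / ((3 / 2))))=-1845.68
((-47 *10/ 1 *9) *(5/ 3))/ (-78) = 90.38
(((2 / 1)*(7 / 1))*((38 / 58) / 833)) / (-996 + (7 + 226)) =-38 / 2633113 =-0.00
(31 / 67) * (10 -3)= 217 / 67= 3.24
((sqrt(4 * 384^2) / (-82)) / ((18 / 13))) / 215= -832 / 26445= -0.03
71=71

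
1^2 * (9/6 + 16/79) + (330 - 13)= 318.70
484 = 484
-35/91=-5/13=-0.38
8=8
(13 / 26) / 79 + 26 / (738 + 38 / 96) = 232627 / 5599994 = 0.04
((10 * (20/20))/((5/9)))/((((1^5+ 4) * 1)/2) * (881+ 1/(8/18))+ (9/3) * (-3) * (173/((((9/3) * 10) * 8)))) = 1440/176131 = 0.01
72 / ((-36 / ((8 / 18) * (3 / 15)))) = -8 / 45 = -0.18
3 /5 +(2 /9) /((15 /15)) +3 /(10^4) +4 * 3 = 1154027 /90000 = 12.82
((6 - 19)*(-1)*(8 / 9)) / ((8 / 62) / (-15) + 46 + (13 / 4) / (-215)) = 2772640 / 11031549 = 0.25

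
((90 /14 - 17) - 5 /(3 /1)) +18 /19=-4505 /399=-11.29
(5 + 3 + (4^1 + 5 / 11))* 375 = 51375 / 11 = 4670.45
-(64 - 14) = -50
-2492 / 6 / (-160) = 623 / 240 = 2.60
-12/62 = -6/31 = -0.19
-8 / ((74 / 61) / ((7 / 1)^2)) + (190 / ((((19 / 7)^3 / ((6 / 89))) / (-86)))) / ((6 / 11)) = -504191184 / 1188773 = -424.13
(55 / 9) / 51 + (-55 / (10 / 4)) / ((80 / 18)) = -44341 / 9180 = -4.83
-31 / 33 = -0.94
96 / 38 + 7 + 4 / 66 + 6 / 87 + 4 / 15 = 300703 / 30305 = 9.92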